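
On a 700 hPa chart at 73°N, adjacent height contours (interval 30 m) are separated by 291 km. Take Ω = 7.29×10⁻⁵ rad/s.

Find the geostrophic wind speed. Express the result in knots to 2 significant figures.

Coriolis parameter at 73°N:
f = 2Ω sin φ = 2 × 7.29×10⁻⁵ × sin 73° = 1.39×10⁻⁴ s⁻¹
Height gradient: |∂Z/∂n| = 30 m / 291000 m = 1.03×10⁻⁴
On a pressure surface, geostrophic balance gives V_g = (g/f)|∂Z/∂n|:
V_g = 9.81 × 1.03×10⁻⁴ / 1.39×10⁻⁴ = 7.25 m/s
Converting: 7.25 m/s × 1.944 = 14 knots

14 knots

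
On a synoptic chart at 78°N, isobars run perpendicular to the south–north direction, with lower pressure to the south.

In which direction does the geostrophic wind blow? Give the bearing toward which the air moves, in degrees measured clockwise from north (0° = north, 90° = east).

270°

The pressure-gradient force points toward the south (bearing 180°).
Geostrophic balance: in the Northern Hemisphere the Coriolis force deflects motion to the right, so the geostrophic wind blows 90° to the right of the pressure-gradient force (low pressure on the left).
Rotating 180° by 90° clockwise gives 270° — the wind blows toward the west.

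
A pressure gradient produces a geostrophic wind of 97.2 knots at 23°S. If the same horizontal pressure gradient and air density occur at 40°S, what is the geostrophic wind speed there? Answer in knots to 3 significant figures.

59.1 knots

With the same pressure gradient and density, V_g ∝ 1/f ∝ 1/sin φ.
V₂ = V₁ · sin φ₁ / sin φ₂ = 97.2 × sin 23° / sin 40°
V₂ = 97.2 × 0.3907/0.6428 = 59.1 knots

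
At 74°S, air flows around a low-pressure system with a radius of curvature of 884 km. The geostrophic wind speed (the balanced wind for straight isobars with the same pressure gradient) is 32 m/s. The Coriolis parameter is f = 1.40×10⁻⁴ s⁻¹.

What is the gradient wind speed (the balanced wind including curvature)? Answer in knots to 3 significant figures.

Around a low, centrifugal force acts outward with Coriolis, so pressure-gradient force balances both:
(1/ρ)|∂P/∂n| = fV + V²/R  →  V² + fR·V − fR·V_g = 0
With fR = 1.40×10⁻⁴ × 884×10³ m = 124 m/s:
V = [−fR + √((fR)² + 4 fR V_g)]/2 = [−124 + √(124² + 4×124×32)]/2 = 26.4 m/s
Subgeostrophic (V < V_g = 32 m/s), as expected around a low.
Converting: 26.4 m/s × 1.944 = 51.3 knots

51.3 knots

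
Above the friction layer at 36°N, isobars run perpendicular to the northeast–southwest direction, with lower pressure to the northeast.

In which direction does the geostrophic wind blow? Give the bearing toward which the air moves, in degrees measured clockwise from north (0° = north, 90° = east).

135°

The pressure-gradient force points toward the northeast (bearing 045°).
Geostrophic balance: in the Northern Hemisphere the Coriolis force deflects motion to the right, so the geostrophic wind blows 90° to the right of the pressure-gradient force (low pressure on the left).
Rotating 045° by 90° clockwise gives 135° — the wind blows toward the southeast.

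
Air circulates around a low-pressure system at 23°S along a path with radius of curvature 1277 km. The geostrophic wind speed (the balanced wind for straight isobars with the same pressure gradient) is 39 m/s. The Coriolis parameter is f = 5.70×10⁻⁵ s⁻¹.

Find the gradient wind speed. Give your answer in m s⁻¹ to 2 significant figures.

28 m s⁻¹

Around a low, centrifugal force acts outward with Coriolis, so pressure-gradient force balances both:
(1/ρ)|∂P/∂n| = fV + V²/R  →  V² + fR·V − fR·V_g = 0
With fR = 5.70×10⁻⁵ × 1277×10³ m = 72.8 m/s:
V = [−fR + √((fR)² + 4 fR V_g)]/2 = [−72.8 + √(72.8² + 4×72.8×39)]/2 = 28.1 m/s
Subgeostrophic (V < V_g = 39 m/s), as expected around a low.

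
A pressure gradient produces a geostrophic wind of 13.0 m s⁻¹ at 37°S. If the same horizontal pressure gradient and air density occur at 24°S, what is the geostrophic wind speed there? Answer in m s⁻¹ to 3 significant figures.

With the same pressure gradient and density, V_g ∝ 1/f ∝ 1/sin φ.
V₂ = V₁ · sin φ₁ / sin φ₂ = 13.0 × sin 37° / sin 24°
V₂ = 13.0 × 0.6018/0.4067 = 19.2 m s⁻¹

19.2 m s⁻¹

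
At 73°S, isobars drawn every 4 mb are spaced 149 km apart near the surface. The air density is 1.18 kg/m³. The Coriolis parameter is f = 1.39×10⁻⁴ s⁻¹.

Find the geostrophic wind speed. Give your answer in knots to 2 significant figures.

32 knots

Pressure gradient: |∂P/∂n| = 400 Pa / 149000 m = 2.68×10⁻³ Pa/m
Geostrophic balance (pressure-gradient force = Coriolis force):
V_g = (1/(fρ)) |∂P/∂n| = 2.68×10⁻³ / (1.39×10⁻⁴ × 1.18) = 16.4 m/s
Converting: 16.4 m/s × 1.944 = 32 knots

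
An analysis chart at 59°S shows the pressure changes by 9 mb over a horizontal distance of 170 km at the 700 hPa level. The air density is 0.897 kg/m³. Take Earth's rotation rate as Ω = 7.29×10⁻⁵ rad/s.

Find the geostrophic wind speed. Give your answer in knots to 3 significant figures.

91.8 knots

Coriolis parameter at 59°S:
f = 2Ω sin φ = 2 × 7.29×10⁻⁵ × sin 59° = 1.25×10⁻⁴ s⁻¹
Pressure gradient: |∂P/∂n| = 900 Pa / 170000 m = 5.29×10⁻³ Pa/m
Geostrophic balance (pressure-gradient force = Coriolis force):
V_g = (1/(fρ)) |∂P/∂n| = 5.29×10⁻³ / (1.25×10⁻⁴ × 0.897) = 47.2 m/s
Converting: 47.2 m/s × 1.944 = 91.8 knots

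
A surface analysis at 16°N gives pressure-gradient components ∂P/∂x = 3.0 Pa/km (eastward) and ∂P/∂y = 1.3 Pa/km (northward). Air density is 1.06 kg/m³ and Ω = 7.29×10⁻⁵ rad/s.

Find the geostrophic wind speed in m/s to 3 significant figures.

Coriolis parameter at 16°N:
f = 2Ω sin φ = 2 × 7.29×10⁻⁵ × sin 16° = 4.02×10⁻⁵ s⁻¹
Component geostrophic relations (x east, y north):
u_g = −(1/(fρ)) ∂P/∂y,  v_g = (1/(fρ)) ∂P/∂x
u_g = −(1.3×10⁻³)/(4.02×10⁻⁵ × 1.06) = −30.5 m/s;  v_g = (3.0×10⁻³)/(4.02×10⁻⁵ × 1.06) = 70.4 m/s
|V_g| = √(u_g² + v_g²) = 76.8 m/s

76.8 m/s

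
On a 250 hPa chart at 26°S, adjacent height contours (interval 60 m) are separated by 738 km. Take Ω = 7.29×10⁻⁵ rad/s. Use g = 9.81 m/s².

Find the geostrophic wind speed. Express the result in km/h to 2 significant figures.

45 km/h

Coriolis parameter at 26°S:
f = 2Ω sin φ = 2 × 7.29×10⁻⁵ × sin 26° = 6.39×10⁻⁵ s⁻¹
Height gradient: |∂Z/∂n| = 60 m / 738000 m = 8.13×10⁻⁵
On a pressure surface, geostrophic balance gives V_g = (g/f)|∂Z/∂n|:
V_g = 9.81 × 8.13×10⁻⁵ / 6.39×10⁻⁵ = 12.5 m/s
Converting: 12.5 m/s × 3.6 = 45 km/h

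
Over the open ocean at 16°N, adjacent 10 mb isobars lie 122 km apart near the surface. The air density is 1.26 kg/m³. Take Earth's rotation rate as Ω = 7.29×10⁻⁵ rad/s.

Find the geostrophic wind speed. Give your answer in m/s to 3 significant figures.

Coriolis parameter at 16°N:
f = 2Ω sin φ = 2 × 7.29×10⁻⁵ × sin 16° = 4.02×10⁻⁵ s⁻¹
Pressure gradient: |∂P/∂n| = 1000 Pa / 122000 m = 8.20×10⁻³ Pa/m
Geostrophic balance (pressure-gradient force = Coriolis force):
V_g = (1/(fρ)) |∂P/∂n| = 8.20×10⁻³ / (4.02×10⁻⁵ × 1.26) = 162 m/s

162 m/s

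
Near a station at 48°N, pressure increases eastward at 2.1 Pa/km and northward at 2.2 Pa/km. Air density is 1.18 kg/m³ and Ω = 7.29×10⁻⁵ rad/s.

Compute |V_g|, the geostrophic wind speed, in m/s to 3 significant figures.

23.8 m/s

Coriolis parameter at 48°N:
f = 2Ω sin φ = 2 × 7.29×10⁻⁵ × sin 48° = 1.08×10⁻⁴ s⁻¹
Component geostrophic relations (x east, y north):
u_g = −(1/(fρ)) ∂P/∂y,  v_g = (1/(fρ)) ∂P/∂x
u_g = −(2.2×10⁻³)/(1.08×10⁻⁴ × 1.18) = −17.2 m/s;  v_g = (2.1×10⁻³)/(1.08×10⁻⁴ × 1.18) = 16.4 m/s
|V_g| = √(u_g² + v_g²) = 23.8 m/s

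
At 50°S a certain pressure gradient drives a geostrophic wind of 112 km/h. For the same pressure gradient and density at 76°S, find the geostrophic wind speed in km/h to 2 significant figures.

88 km/h

With the same pressure gradient and density, V_g ∝ 1/f ∝ 1/sin φ.
V₂ = V₁ · sin φ₁ / sin φ₂ = 112 × sin 50° / sin 76°
V₂ = 112 × 0.7660/0.9703 = 88 km/h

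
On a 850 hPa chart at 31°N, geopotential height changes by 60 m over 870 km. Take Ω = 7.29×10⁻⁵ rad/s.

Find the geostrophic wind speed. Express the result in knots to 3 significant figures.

Coriolis parameter at 31°N:
f = 2Ω sin φ = 2 × 7.29×10⁻⁵ × sin 31° = 7.51×10⁻⁵ s⁻¹
Height gradient: |∂Z/∂n| = 60 m / 870000 m = 6.90×10⁻⁵
On a pressure surface, geostrophic balance gives V_g = (g/f)|∂Z/∂n|:
V_g = 9.81 × 6.90×10⁻⁵ / 7.51×10⁻⁵ = 9.01 m/s
Converting: 9.01 m/s × 1.944 = 17.5 knots

17.5 knots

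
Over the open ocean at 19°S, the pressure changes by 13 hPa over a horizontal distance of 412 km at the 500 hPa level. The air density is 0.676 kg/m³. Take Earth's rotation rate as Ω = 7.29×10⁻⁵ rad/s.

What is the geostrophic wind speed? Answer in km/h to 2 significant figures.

350 km/h

Coriolis parameter at 19°S:
f = 2Ω sin φ = 2 × 7.29×10⁻⁵ × sin 19° = 4.75×10⁻⁵ s⁻¹
Pressure gradient: |∂P/∂n| = 1300 Pa / 412000 m = 3.16×10⁻³ Pa/m
Geostrophic balance (pressure-gradient force = Coriolis force):
V_g = (1/(fρ)) |∂P/∂n| = 3.16×10⁻³ / (4.75×10⁻⁵ × 0.676) = 98.3 m/s
Converting: 98.3 m/s × 3.6 = 350 km/h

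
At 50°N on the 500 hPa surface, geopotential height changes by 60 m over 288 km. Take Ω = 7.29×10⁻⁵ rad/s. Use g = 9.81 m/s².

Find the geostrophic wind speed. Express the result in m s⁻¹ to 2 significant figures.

Coriolis parameter at 50°N:
f = 2Ω sin φ = 2 × 7.29×10⁻⁵ × sin 50° = 1.12×10⁻⁴ s⁻¹
Height gradient: |∂Z/∂n| = 60 m / 288000 m = 2.08×10⁻⁴
On a pressure surface, geostrophic balance gives V_g = (g/f)|∂Z/∂n|:
V_g = 9.81 × 2.08×10⁻⁴ / 1.12×10⁻⁴ = 18.3 m/s

18 m s⁻¹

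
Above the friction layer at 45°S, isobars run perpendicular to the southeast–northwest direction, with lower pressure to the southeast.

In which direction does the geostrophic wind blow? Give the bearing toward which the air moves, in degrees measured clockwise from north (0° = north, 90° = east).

045°

The pressure-gradient force points toward the southeast (bearing 135°).
Geostrophic balance: in the Southern Hemisphere the Coriolis force deflects motion to the left, so the geostrophic wind blows 90° to the left of the pressure-gradient force (low pressure on the right).
Rotating 135° by 90° counterclockwise gives 045° — the wind blows toward the northeast.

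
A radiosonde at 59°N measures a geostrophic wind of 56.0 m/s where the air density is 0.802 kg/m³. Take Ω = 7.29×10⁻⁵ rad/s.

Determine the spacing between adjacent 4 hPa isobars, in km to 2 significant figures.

71 km

Coriolis parameter at 59°N:
f = 2Ω sin φ = 2 × 7.29×10⁻⁵ × sin 59° = 1.25×10⁻⁴ s⁻¹
Geostrophic balance rearranged: |∂P/∂n| = f ρ V_g
|∂P/∂n| = 1.25×10⁻⁴ × 0.802 × 56.0 = 5.61×10⁻³ Pa/m
Isobar spacing: Δn = ΔP/|∂P/∂n| = 400 Pa / 5.61×10⁻³ Pa/m = 71265 m ≈ 71 km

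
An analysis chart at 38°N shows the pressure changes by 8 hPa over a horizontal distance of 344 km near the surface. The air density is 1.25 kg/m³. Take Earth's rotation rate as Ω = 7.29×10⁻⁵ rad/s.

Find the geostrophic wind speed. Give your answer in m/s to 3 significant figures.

Coriolis parameter at 38°N:
f = 2Ω sin φ = 2 × 7.29×10⁻⁵ × sin 38° = 8.98×10⁻⁵ s⁻¹
Pressure gradient: |∂P/∂n| = 800 Pa / 344000 m = 2.33×10⁻³ Pa/m
Geostrophic balance (pressure-gradient force = Coriolis force):
V_g = (1/(fρ)) |∂P/∂n| = 2.33×10⁻³ / (8.98×10⁻⁵ × 1.25) = 20.7 m/s

20.7 m/s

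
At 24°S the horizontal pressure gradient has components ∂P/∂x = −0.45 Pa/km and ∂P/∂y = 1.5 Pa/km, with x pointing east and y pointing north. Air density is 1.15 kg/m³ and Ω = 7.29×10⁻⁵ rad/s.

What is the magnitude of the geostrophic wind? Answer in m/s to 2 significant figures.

Coriolis parameter at 24°S:
f = 2Ω sin φ = 2 × 7.29×10⁻⁵ × sin 24° = 5.93×10⁻⁵ s⁻¹
In the Southern Hemisphere f is negative: f = −5.93×10⁻⁵ s⁻¹.
Component geostrophic relations (x east, y north):
u_g = −(1/(fρ)) ∂P/∂y,  v_g = (1/(fρ)) ∂P/∂x
u_g = −(1.5×10⁻³)/(−5.93×10⁻⁵ × 1.15) = 22.0 m/s;  v_g = (−0.45×10⁻³)/(−5.93×10⁻⁵ × 1.15) = 6.60 m/s
|V_g| = √(u_g² + v_g²) = 23.0 m/s

23 m/s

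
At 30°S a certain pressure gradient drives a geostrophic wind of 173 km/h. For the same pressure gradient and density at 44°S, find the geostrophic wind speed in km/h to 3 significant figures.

With the same pressure gradient and density, V_g ∝ 1/f ∝ 1/sin φ.
V₂ = V₁ · sin φ₁ / sin φ₂ = 173 × sin 30° / sin 44°
V₂ = 173 × 0.5000/0.6947 = 125 km/h

125 km/h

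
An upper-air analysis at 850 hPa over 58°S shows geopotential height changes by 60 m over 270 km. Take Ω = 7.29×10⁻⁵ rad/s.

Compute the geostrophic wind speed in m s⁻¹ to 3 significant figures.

Coriolis parameter at 58°S:
f = 2Ω sin φ = 2 × 7.29×10⁻⁵ × sin 58° = 1.24×10⁻⁴ s⁻¹
Height gradient: |∂Z/∂n| = 60 m / 270000 m = 2.22×10⁻⁴
On a pressure surface, geostrophic balance gives V_g = (g/f)|∂Z/∂n|:
V_g = 9.81 × 2.22×10⁻⁴ / 1.24×10⁻⁴ = 17.6 m/s

17.6 m s⁻¹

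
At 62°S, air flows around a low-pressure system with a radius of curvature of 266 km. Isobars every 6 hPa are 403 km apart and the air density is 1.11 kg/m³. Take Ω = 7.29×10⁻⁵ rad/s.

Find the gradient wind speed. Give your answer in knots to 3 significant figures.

16.3 knots

Coriolis parameter at 62°S:
f = 2Ω sin φ = 2 × 7.29×10⁻⁵ × sin 62° = 1.29×10⁻⁴ s⁻¹
Pressure gradient: |∂P/∂n| = 600 Pa / 403000 m = 1.49×10⁻³ Pa/m
Geostrophic speed: V_g = |∂P/∂n|/(fρ) = 1.49×10⁻³/(1.29×10⁻⁴ × 1.11) = 10.4 m/s
Around a low, centrifugal force acts outward with Coriolis, so pressure-gradient force balances both:
(1/ρ)|∂P/∂n| = fV + V²/R  →  V² + fR·V − fR·V_g = 0
With fR = 1.29×10⁻⁴ × 266×10³ m = 34.2 m/s:
V = [−fR + √((fR)² + 4 fR V_g)]/2 = [−34.2 + √(34.2² + 4×34.2×10.4)]/2 = 8.37 m/s
Subgeostrophic (V < V_g = 10.4 m/s), as expected around a low.
Converting: 8.37 m/s × 1.944 = 16.3 knots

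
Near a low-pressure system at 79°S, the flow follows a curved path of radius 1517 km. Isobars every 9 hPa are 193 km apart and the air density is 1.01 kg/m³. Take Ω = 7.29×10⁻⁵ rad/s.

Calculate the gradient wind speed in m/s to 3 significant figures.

Coriolis parameter at 79°S:
f = 2Ω sin φ = 2 × 7.29×10⁻⁵ × sin 79° = 1.43×10⁻⁴ s⁻¹
Pressure gradient: |∂P/∂n| = 900 Pa / 193000 m = 4.66×10⁻³ Pa/m
Geostrophic speed: V_g = |∂P/∂n|/(fρ) = 4.66×10⁻³/(1.43×10⁻⁴ × 1.01) = 32.3 m/s
Around a low, centrifugal force acts outward with Coriolis, so pressure-gradient force balances both:
(1/ρ)|∂P/∂n| = fV + V²/R  →  V² + fR·V − fR·V_g = 0
With fR = 1.43×10⁻⁴ × 1517×10³ m = 217 m/s:
V = [−fR + √((fR)² + 4 fR V_g)]/2 = [−217 + √(217² + 4×217×32.3)]/2 = 28.5 m/s
Subgeostrophic (V < V_g = 32.3 m/s), as expected around a low.

28.5 m/s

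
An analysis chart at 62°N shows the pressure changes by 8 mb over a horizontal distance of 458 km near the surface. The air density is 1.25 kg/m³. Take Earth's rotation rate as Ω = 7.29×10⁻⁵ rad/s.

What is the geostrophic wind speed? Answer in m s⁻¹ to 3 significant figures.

Coriolis parameter at 62°N:
f = 2Ω sin φ = 2 × 7.29×10⁻⁵ × sin 62° = 1.29×10⁻⁴ s⁻¹
Pressure gradient: |∂P/∂n| = 800 Pa / 458000 m = 1.75×10⁻³ Pa/m
Geostrophic balance (pressure-gradient force = Coriolis force):
V_g = (1/(fρ)) |∂P/∂n| = 1.75×10⁻³ / (1.29×10⁻⁴ × 1.25) = 10.9 m/s

10.9 m s⁻¹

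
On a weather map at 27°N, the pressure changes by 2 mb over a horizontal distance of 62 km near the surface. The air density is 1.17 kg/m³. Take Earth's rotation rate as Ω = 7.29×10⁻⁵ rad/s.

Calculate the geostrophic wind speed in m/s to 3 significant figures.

41.7 m/s

Coriolis parameter at 27°N:
f = 2Ω sin φ = 2 × 7.29×10⁻⁵ × sin 27° = 6.62×10⁻⁵ s⁻¹
Pressure gradient: |∂P/∂n| = 200 Pa / 62000 m = 3.23×10⁻³ Pa/m
Geostrophic balance (pressure-gradient force = Coriolis force):
V_g = (1/(fρ)) |∂P/∂n| = 3.23×10⁻³ / (6.62×10⁻⁵ × 1.17) = 41.7 m/s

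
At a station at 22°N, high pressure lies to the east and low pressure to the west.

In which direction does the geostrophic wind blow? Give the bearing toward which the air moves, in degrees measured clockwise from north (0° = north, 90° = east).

000°

The pressure-gradient force points toward the west (bearing 270°).
Geostrophic balance: in the Northern Hemisphere the Coriolis force deflects motion to the right, so the geostrophic wind blows 90° to the right of the pressure-gradient force (low pressure on the left).
Rotating 270° by 90° clockwise gives 000° — the wind blows toward the north.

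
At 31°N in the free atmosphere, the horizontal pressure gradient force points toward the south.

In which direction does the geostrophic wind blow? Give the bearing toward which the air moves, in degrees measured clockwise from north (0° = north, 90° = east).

The pressure-gradient force points toward the south (bearing 180°).
Geostrophic balance: in the Northern Hemisphere the Coriolis force deflects motion to the right, so the geostrophic wind blows 90° to the right of the pressure-gradient force (low pressure on the left).
Rotating 180° by 90° clockwise gives 270° — the wind blows toward the west.

270°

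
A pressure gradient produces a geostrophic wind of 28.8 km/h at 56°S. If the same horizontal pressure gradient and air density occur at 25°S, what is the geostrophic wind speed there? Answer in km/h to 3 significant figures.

With the same pressure gradient and density, V_g ∝ 1/f ∝ 1/sin φ.
V₂ = V₁ · sin φ₁ / sin φ₂ = 28.8 × sin 56° / sin 25°
V₂ = 28.8 × 0.8290/0.4226 = 56.5 km/h

56.5 km/h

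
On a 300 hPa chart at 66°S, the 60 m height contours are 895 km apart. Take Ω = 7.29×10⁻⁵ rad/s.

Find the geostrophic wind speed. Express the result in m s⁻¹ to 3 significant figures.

4.94 m s⁻¹

Coriolis parameter at 66°S:
f = 2Ω sin φ = 2 × 7.29×10⁻⁵ × sin 66° = 1.33×10⁻⁴ s⁻¹
Height gradient: |∂Z/∂n| = 60 m / 895000 m = 6.70×10⁻⁵
On a pressure surface, geostrophic balance gives V_g = (g/f)|∂Z/∂n|:
V_g = 9.81 × 6.70×10⁻⁵ / 1.33×10⁻⁴ = 4.94 m/s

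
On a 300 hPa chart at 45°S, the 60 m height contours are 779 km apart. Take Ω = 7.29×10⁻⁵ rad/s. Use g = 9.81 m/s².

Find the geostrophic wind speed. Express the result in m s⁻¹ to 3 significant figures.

7.33 m s⁻¹

Coriolis parameter at 45°S:
f = 2Ω sin φ = 2 × 7.29×10⁻⁵ × sin 45° = 1.03×10⁻⁴ s⁻¹
Height gradient: |∂Z/∂n| = 60 m / 779000 m = 7.70×10⁻⁵
On a pressure surface, geostrophic balance gives V_g = (g/f)|∂Z/∂n|:
V_g = 9.81 × 7.70×10⁻⁵ / 1.03×10⁻⁴ = 7.33 m/s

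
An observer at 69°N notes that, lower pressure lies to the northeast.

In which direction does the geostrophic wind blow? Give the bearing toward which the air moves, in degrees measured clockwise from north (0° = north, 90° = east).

The pressure-gradient force points toward the northeast (bearing 045°).
Geostrophic balance: in the Northern Hemisphere the Coriolis force deflects motion to the right, so the geostrophic wind blows 90° to the right of the pressure-gradient force (low pressure on the left).
Rotating 045° by 90° clockwise gives 135° — the wind blows toward the southeast.

135°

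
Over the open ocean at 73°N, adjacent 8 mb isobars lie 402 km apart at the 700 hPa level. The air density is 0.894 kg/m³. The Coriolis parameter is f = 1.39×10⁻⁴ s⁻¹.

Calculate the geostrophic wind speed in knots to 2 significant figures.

31 knots

Pressure gradient: |∂P/∂n| = 800 Pa / 402000 m = 1.99×10⁻³ Pa/m
Geostrophic balance (pressure-gradient force = Coriolis force):
V_g = (1/(fρ)) |∂P/∂n| = 1.99×10⁻³ / (1.39×10⁻⁴ × 0.894) = 16.0 m/s
Converting: 16.0 m/s × 1.944 = 31 knots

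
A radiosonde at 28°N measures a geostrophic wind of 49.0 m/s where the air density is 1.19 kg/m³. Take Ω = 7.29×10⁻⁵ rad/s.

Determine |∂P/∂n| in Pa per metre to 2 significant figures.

Coriolis parameter at 28°N:
f = 2Ω sin φ = 2 × 7.29×10⁻⁵ × sin 28° = 6.84×10⁻⁵ s⁻¹
Geostrophic balance rearranged: |∂P/∂n| = f ρ V_g
|∂P/∂n| = 6.84×10⁻⁵ × 1.19 × 49.0 = 3.99×10⁻³ Pa/m

4.0×10⁻³ Pa/m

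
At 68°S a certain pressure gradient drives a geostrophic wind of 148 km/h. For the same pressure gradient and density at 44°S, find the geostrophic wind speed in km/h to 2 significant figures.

200 km/h

With the same pressure gradient and density, V_g ∝ 1/f ∝ 1/sin φ.
V₂ = V₁ · sin φ₁ / sin φ₂ = 148 × sin 68° / sin 44°
V₂ = 148 × 0.9272/0.6947 = 200 km/h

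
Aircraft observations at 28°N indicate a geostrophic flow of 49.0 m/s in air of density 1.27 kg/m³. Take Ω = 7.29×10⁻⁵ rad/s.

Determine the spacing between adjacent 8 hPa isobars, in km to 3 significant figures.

188 km

Coriolis parameter at 28°N:
f = 2Ω sin φ = 2 × 7.29×10⁻⁵ × sin 28° = 6.84×10⁻⁵ s⁻¹
Geostrophic balance rearranged: |∂P/∂n| = f ρ V_g
|∂P/∂n| = 6.84×10⁻⁵ × 1.27 × 49.0 = 4.26×10⁻³ Pa/m
Isobar spacing: Δn = ΔP/|∂P/∂n| = 800 Pa / 4.26×10⁻³ Pa/m = 187812 m ≈ 188 km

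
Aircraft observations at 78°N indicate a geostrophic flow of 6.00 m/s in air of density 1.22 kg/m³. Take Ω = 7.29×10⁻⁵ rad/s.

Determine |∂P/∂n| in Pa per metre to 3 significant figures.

1.04×10⁻³ Pa/m

Coriolis parameter at 78°N:
f = 2Ω sin φ = 2 × 7.29×10⁻⁵ × sin 78° = 1.43×10⁻⁴ s⁻¹
Geostrophic balance rearranged: |∂P/∂n| = f ρ V_g
|∂P/∂n| = 1.43×10⁻⁴ × 1.22 × 6.00 = 1.04×10⁻³ Pa/m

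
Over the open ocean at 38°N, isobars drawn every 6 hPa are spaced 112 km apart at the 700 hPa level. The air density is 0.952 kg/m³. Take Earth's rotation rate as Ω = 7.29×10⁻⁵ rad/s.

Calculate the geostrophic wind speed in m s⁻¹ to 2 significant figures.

63 m s⁻¹

Coriolis parameter at 38°N:
f = 2Ω sin φ = 2 × 7.29×10⁻⁵ × sin 38° = 8.98×10⁻⁵ s⁻¹
Pressure gradient: |∂P/∂n| = 600 Pa / 112000 m = 5.36×10⁻³ Pa/m
Geostrophic balance (pressure-gradient force = Coriolis force):
V_g = (1/(fρ)) |∂P/∂n| = 5.36×10⁻³ / (8.98×10⁻⁵ × 0.952) = 62.7 m/s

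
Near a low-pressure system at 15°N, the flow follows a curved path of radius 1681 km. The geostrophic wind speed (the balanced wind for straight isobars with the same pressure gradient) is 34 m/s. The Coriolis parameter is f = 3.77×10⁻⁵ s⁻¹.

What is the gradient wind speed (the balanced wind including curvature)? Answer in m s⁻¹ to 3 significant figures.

24.5 m s⁻¹

Around a low, centrifugal force acts outward with Coriolis, so pressure-gradient force balances both:
(1/ρ)|∂P/∂n| = fV + V²/R  →  V² + fR·V − fR·V_g = 0
With fR = 3.77×10⁻⁵ × 1681×10³ m = 63.4 m/s:
V = [−fR + √((fR)² + 4 fR V_g)]/2 = [−63.4 + √(63.4² + 4×63.4×34)]/2 = 24.5 m/s
Subgeostrophic (V < V_g = 34 m/s), as expected around a low.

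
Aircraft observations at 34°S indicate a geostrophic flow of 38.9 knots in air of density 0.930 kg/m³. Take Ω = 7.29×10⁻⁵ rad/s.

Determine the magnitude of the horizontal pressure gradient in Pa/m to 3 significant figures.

1.52×10⁻³ Pa/m

Coriolis parameter at 34°S:
f = 2Ω sin φ = 2 × 7.29×10⁻⁵ × sin 34° = 8.15×10⁻⁵ s⁻¹
Wind speed in SI: 38.9 knots = 20.0 m/s
Geostrophic balance rearranged: |∂P/∂n| = f ρ V_g
|∂P/∂n| = 8.15×10⁻⁵ × 0.930 × 20.0 = 1.52×10⁻³ Pa/m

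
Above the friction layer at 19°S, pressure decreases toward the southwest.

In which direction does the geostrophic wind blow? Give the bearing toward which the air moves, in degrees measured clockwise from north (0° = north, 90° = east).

135°

The pressure-gradient force points toward the southwest (bearing 225°).
Geostrophic balance: in the Southern Hemisphere the Coriolis force deflects motion to the left, so the geostrophic wind blows 90° to the left of the pressure-gradient force (low pressure on the right).
Rotating 225° by 90° counterclockwise gives 135° — the wind blows toward the southeast.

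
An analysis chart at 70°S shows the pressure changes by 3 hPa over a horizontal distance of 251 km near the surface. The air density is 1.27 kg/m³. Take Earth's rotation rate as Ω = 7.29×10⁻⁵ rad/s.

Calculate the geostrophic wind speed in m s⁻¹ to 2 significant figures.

Coriolis parameter at 70°S:
f = 2Ω sin φ = 2 × 7.29×10⁻⁵ × sin 70° = 1.37×10⁻⁴ s⁻¹
Pressure gradient: |∂P/∂n| = 300 Pa / 251000 m = 1.20×10⁻³ Pa/m
Geostrophic balance (pressure-gradient force = Coriolis force):
V_g = (1/(fρ)) |∂P/∂n| = 1.20×10⁻³ / (1.37×10⁻⁴ × 1.27) = 6.87 m/s

6.9 m s⁻¹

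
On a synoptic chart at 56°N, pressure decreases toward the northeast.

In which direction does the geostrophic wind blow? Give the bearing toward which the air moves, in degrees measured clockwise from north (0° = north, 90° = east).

135°

The pressure-gradient force points toward the northeast (bearing 045°).
Geostrophic balance: in the Northern Hemisphere the Coriolis force deflects motion to the right, so the geostrophic wind blows 90° to the right of the pressure-gradient force (low pressure on the left).
Rotating 045° by 90° clockwise gives 135° — the wind blows toward the southeast.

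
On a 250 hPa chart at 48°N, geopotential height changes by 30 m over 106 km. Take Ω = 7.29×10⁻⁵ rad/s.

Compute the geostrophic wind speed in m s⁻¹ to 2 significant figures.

Coriolis parameter at 48°N:
f = 2Ω sin φ = 2 × 7.29×10⁻⁵ × sin 48° = 1.08×10⁻⁴ s⁻¹
Height gradient: |∂Z/∂n| = 30 m / 106000 m = 2.83×10⁻⁴
On a pressure surface, geostrophic balance gives V_g = (g/f)|∂Z/∂n|:
V_g = 9.81 × 2.83×10⁻⁴ / 1.08×10⁻⁴ = 25.6 m/s

26 m s⁻¹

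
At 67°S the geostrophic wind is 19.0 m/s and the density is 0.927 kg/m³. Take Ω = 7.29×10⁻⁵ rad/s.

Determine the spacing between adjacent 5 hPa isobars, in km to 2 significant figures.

Coriolis parameter at 67°S:
f = 2Ω sin φ = 2 × 7.29×10⁻⁵ × sin 67° = 1.34×10⁻⁴ s⁻¹
Geostrophic balance rearranged: |∂P/∂n| = f ρ V_g
|∂P/∂n| = 1.34×10⁻⁴ × 0.927 × 19.0 = 2.36×10⁻³ Pa/m
Isobar spacing: Δn = ΔP/|∂P/∂n| = 500 Pa / 2.36×10⁻³ Pa/m = 211521 m ≈ 210 km

210 km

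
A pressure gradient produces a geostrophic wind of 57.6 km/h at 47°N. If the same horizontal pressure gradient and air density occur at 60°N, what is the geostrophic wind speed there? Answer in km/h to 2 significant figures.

49 km/h

With the same pressure gradient and density, V_g ∝ 1/f ∝ 1/sin φ.
V₂ = V₁ · sin φ₁ / sin φ₂ = 57.6 × sin 47° / sin 60°
V₂ = 57.6 × 0.7314/0.8660 = 49 km/h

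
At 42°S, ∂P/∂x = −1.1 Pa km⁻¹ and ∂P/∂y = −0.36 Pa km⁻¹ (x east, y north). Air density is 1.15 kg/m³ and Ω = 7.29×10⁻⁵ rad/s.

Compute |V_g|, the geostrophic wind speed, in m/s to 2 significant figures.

Coriolis parameter at 42°S:
f = 2Ω sin φ = 2 × 7.29×10⁻⁵ × sin 42° = 9.76×10⁻⁵ s⁻¹
In the Southern Hemisphere f is negative: f = −9.76×10⁻⁵ s⁻¹.
Component geostrophic relations (x east, y north):
u_g = −(1/(fρ)) ∂P/∂y,  v_g = (1/(fρ)) ∂P/∂x
u_g = −(−0.36×10⁻³)/(−9.76×10⁻⁵ × 1.15) = −3.21 m/s;  v_g = (−1.1×10⁻³)/(−9.76×10⁻⁵ × 1.15) = 9.80 m/s
|V_g| = √(u_g² + v_g²) = 10.3 m/s

10 m/s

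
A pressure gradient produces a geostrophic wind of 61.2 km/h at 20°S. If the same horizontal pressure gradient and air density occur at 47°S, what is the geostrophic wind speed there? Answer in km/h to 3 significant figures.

With the same pressure gradient and density, V_g ∝ 1/f ∝ 1/sin φ.
V₂ = V₁ · sin φ₁ / sin φ₂ = 61.2 × sin 20° / sin 47°
V₂ = 61.2 × 0.3420/0.7314 = 28.6 km/h

28.6 km/h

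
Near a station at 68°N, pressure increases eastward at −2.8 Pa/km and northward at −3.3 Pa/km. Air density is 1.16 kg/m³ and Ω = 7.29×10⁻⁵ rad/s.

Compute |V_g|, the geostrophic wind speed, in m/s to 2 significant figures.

Coriolis parameter at 68°N:
f = 2Ω sin φ = 2 × 7.29×10⁻⁵ × sin 68° = 1.35×10⁻⁴ s⁻¹
Component geostrophic relations (x east, y north):
u_g = −(1/(fρ)) ∂P/∂y,  v_g = (1/(fρ)) ∂P/∂x
u_g = −(−3.3×10⁻³)/(1.35×10⁻⁴ × 1.16) = 21.0 m/s;  v_g = (−2.8×10⁻³)/(1.35×10⁻⁴ × 1.16) = −17.9 m/s
|V_g| = √(u_g² + v_g²) = 27.6 m/s

28 m/s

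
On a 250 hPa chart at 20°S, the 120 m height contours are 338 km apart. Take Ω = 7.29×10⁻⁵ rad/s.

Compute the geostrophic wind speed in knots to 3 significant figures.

136 knots

Coriolis parameter at 20°S:
f = 2Ω sin φ = 2 × 7.29×10⁻⁵ × sin 20° = 4.99×10⁻⁵ s⁻¹
Height gradient: |∂Z/∂n| = 120 m / 338000 m = 3.55×10⁻⁴
On a pressure surface, geostrophic balance gives V_g = (g/f)|∂Z/∂n|:
V_g = 9.81 × 3.55×10⁻⁴ / 4.99×10⁻⁵ = 69.8 m/s
Converting: 69.8 m/s × 1.944 = 136 knots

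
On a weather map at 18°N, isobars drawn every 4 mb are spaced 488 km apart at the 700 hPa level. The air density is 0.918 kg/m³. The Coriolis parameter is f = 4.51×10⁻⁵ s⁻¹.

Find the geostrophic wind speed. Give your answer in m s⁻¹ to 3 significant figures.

19.8 m s⁻¹

Pressure gradient: |∂P/∂n| = 400 Pa / 488000 m = 8.20×10⁻⁴ Pa/m
Geostrophic balance (pressure-gradient force = Coriolis force):
V_g = (1/(fρ)) |∂P/∂n| = 8.20×10⁻⁴ / (4.51×10⁻⁵ × 0.918) = 19.8 m/s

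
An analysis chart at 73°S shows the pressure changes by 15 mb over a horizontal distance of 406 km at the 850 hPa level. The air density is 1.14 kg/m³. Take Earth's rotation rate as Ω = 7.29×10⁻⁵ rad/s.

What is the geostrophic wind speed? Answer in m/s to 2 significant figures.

Coriolis parameter at 73°S:
f = 2Ω sin φ = 2 × 7.29×10⁻⁵ × sin 73° = 1.39×10⁻⁴ s⁻¹
Pressure gradient: |∂P/∂n| = 1500 Pa / 406000 m = 3.69×10⁻³ Pa/m
Geostrophic balance (pressure-gradient force = Coriolis force):
V_g = (1/(fρ)) |∂P/∂n| = 3.69×10⁻³ / (1.39×10⁻⁴ × 1.14) = 23.2 m/s

23 m/s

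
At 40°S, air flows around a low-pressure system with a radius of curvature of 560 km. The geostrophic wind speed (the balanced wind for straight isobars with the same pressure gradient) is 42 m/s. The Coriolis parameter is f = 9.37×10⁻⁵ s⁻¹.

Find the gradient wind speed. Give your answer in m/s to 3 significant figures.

Around a low, centrifugal force acts outward with Coriolis, so pressure-gradient force balances both:
(1/ρ)|∂P/∂n| = fV + V²/R  →  V² + fR·V − fR·V_g = 0
With fR = 9.37×10⁻⁵ × 560×10³ m = 52.5 m/s:
V = [−fR + √((fR)² + 4 fR V_g)]/2 = [−52.5 + √(52.5² + 4×52.5×42)]/2 = 27.5 m/s
Subgeostrophic (V < V_g = 42 m/s), as expected around a low.

27.5 m/s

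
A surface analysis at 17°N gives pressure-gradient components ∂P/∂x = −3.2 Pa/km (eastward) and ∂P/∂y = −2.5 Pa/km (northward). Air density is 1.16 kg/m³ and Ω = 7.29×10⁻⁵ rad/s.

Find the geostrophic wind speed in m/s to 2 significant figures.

82 m/s

Coriolis parameter at 17°N:
f = 2Ω sin φ = 2 × 7.29×10⁻⁵ × sin 17° = 4.26×10⁻⁵ s⁻¹
Component geostrophic relations (x east, y north):
u_g = −(1/(fρ)) ∂P/∂y,  v_g = (1/(fρ)) ∂P/∂x
u_g = −(−2.5×10⁻³)/(4.26×10⁻⁵ × 1.16) = 50.6 m/s;  v_g = (−3.2×10⁻³)/(4.26×10⁻⁵ × 1.16) = −64.7 m/s
|V_g| = √(u_g² + v_g²) = 82.1 m/s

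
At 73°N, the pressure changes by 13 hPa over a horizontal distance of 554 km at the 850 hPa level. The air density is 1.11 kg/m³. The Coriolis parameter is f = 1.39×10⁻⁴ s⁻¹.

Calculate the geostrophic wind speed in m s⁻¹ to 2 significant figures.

Pressure gradient: |∂P/∂n| = 1300 Pa / 554000 m = 2.35×10⁻³ Pa/m
Geostrophic balance (pressure-gradient force = Coriolis force):
V_g = (1/(fρ)) |∂P/∂n| = 2.35×10⁻³ / (1.39×10⁻⁴ × 1.11) = 15.2 m/s

15 m s⁻¹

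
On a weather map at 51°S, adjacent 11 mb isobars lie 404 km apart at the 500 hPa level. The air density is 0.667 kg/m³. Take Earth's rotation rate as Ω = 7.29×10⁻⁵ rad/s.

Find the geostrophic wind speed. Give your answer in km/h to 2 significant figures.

130 km/h

Coriolis parameter at 51°S:
f = 2Ω sin φ = 2 × 7.29×10⁻⁵ × sin 51° = 1.13×10⁻⁴ s⁻¹
Pressure gradient: |∂P/∂n| = 1100 Pa / 404000 m = 2.72×10⁻³ Pa/m
Geostrophic balance (pressure-gradient force = Coriolis force):
V_g = (1/(fρ)) |∂P/∂n| = 2.72×10⁻³ / (1.13×10⁻⁴ × 0.667) = 36.0 m/s
Converting: 36.0 m/s × 3.6 = 130 km/h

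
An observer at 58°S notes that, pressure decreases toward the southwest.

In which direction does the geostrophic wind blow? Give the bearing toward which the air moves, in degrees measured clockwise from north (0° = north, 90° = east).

The pressure-gradient force points toward the southwest (bearing 225°).
Geostrophic balance: in the Southern Hemisphere the Coriolis force deflects motion to the left, so the geostrophic wind blows 90° to the left of the pressure-gradient force (low pressure on the right).
Rotating 225° by 90° counterclockwise gives 135° — the wind blows toward the southeast.

135°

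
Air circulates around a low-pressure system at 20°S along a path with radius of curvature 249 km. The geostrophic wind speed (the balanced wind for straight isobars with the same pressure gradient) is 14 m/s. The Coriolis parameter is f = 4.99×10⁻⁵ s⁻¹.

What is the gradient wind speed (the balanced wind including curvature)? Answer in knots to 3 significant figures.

Around a low, centrifugal force acts outward with Coriolis, so pressure-gradient force balances both:
(1/ρ)|∂P/∂n| = fV + V²/R  →  V² + fR·V − fR·V_g = 0
With fR = 4.99×10⁻⁵ × 249×10³ m = 12.4 m/s:
V = [−fR + √((fR)² + 4 fR V_g)]/2 = [−12.4 + √(12.4² + 4×12.4×14)]/2 = 8.37 m/s
Subgeostrophic (V < V_g = 14 m/s), as expected around a low.
Converting: 8.37 m/s × 1.944 = 16.3 knots

16.3 knots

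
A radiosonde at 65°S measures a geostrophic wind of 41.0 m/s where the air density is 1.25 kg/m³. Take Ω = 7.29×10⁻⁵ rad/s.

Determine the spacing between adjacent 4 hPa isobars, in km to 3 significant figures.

Coriolis parameter at 65°S:
f = 2Ω sin φ = 2 × 7.29×10⁻⁵ × sin 65° = 1.32×10⁻⁴ s⁻¹
Geostrophic balance rearranged: |∂P/∂n| = f ρ V_g
|∂P/∂n| = 1.32×10⁻⁴ × 1.25 × 41.0 = 6.77×10⁻³ Pa/m
Isobar spacing: Δn = ΔP/|∂P/∂n| = 400 Pa / 6.77×10⁻³ Pa/m = 59065 m ≈ 59.1 km

59.1 km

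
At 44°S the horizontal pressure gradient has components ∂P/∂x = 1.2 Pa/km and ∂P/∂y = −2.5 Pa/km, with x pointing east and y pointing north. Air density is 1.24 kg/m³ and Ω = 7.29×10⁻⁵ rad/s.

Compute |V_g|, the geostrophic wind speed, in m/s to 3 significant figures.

22.1 m/s

Coriolis parameter at 44°S:
f = 2Ω sin φ = 2 × 7.29×10⁻⁵ × sin 44° = 1.01×10⁻⁴ s⁻¹
In the Southern Hemisphere f is negative: f = −1.01×10⁻⁴ s⁻¹.
Component geostrophic relations (x east, y north):
u_g = −(1/(fρ)) ∂P/∂y,  v_g = (1/(fρ)) ∂P/∂x
u_g = −(−2.5×10⁻³)/(−1.01×10⁻⁴ × 1.24) = −19.9 m/s;  v_g = (1.2×10⁻³)/(−1.01×10⁻⁴ × 1.24) = −9.56 m/s
|V_g| = √(u_g² + v_g²) = 22.1 m/s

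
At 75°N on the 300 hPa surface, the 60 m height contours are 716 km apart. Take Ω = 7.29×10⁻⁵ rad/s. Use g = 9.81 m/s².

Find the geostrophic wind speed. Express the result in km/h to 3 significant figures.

Coriolis parameter at 75°N:
f = 2Ω sin φ = 2 × 7.29×10⁻⁵ × sin 75° = 1.41×10⁻⁴ s⁻¹
Height gradient: |∂Z/∂n| = 60 m / 716000 m = 8.38×10⁻⁵
On a pressure surface, geostrophic balance gives V_g = (g/f)|∂Z/∂n|:
V_g = 9.81 × 8.38×10⁻⁵ / 1.41×10⁻⁴ = 5.84 m/s
Converting: 5.84 m/s × 3.6 = 21.0 km/h

21.0 km/h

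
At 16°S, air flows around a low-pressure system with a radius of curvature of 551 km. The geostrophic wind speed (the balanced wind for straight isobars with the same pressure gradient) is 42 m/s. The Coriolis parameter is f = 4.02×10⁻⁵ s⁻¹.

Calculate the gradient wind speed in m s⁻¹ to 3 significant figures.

Around a low, centrifugal force acts outward with Coriolis, so pressure-gradient force balances both:
(1/ρ)|∂P/∂n| = fV + V²/R  →  V² + fR·V − fR·V_g = 0
With fR = 4.02×10⁻⁵ × 551×10³ m = 22.2 m/s:
V = [−fR + √((fR)² + 4 fR V_g)]/2 = [−22.2 + √(22.2² + 4×22.2×42)]/2 = 21.4 m/s
Subgeostrophic (V < V_g = 42 m/s), as expected around a low.

21.4 m s⁻¹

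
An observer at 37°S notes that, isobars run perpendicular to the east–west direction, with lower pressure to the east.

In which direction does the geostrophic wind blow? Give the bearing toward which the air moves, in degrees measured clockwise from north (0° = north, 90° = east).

000°

The pressure-gradient force points toward the east (bearing 090°).
Geostrophic balance: in the Southern Hemisphere the Coriolis force deflects motion to the left, so the geostrophic wind blows 90° to the left of the pressure-gradient force (low pressure on the right).
Rotating 090° by 90° counterclockwise gives 000° — the wind blows toward the north.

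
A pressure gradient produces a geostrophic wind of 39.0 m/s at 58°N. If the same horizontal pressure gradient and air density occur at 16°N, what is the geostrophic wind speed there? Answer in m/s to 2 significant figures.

120 m/s

With the same pressure gradient and density, V_g ∝ 1/f ∝ 1/sin φ.
V₂ = V₁ · sin φ₁ / sin φ₂ = 39.0 × sin 58° / sin 16°
V₂ = 39.0 × 0.8480/0.2756 = 120 m/s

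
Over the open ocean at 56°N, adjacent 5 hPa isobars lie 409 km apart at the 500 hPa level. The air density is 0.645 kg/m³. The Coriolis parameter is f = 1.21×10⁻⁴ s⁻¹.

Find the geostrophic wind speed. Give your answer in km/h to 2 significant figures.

Pressure gradient: |∂P/∂n| = 500 Pa / 409000 m = 1.22×10⁻³ Pa/m
Geostrophic balance (pressure-gradient force = Coriolis force):
V_g = (1/(fρ)) |∂P/∂n| = 1.22×10⁻³ / (1.21×10⁻⁴ × 0.645) = 15.7 m/s
Converting: 15.7 m/s × 3.6 = 56 km/h

56 km/h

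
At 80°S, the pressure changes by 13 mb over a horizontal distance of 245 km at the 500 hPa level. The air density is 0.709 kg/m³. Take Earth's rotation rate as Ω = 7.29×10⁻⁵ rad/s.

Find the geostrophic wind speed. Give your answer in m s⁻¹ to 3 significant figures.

Coriolis parameter at 80°S:
f = 2Ω sin φ = 2 × 7.29×10⁻⁵ × sin 80° = 1.44×10⁻⁴ s⁻¹
Pressure gradient: |∂P/∂n| = 1300 Pa / 245000 m = 5.31×10⁻³ Pa/m
Geostrophic balance (pressure-gradient force = Coriolis force):
V_g = (1/(fρ)) |∂P/∂n| = 5.31×10⁻³ / (1.44×10⁻⁴ × 0.709) = 52.1 m/s

52.1 m s⁻¹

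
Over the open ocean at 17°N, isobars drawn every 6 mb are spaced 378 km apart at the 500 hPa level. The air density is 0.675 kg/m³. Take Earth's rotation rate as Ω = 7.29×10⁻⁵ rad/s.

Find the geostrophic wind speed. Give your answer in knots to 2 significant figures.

110 knots

Coriolis parameter at 17°N:
f = 2Ω sin φ = 2 × 7.29×10⁻⁵ × sin 17° = 4.26×10⁻⁵ s⁻¹
Pressure gradient: |∂P/∂n| = 600 Pa / 378000 m = 1.59×10⁻³ Pa/m
Geostrophic balance (pressure-gradient force = Coriolis force):
V_g = (1/(fρ)) |∂P/∂n| = 1.59×10⁻³ / (4.26×10⁻⁵ × 0.675) = 55.2 m/s
Converting: 55.2 m/s × 1.944 = 110 knots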